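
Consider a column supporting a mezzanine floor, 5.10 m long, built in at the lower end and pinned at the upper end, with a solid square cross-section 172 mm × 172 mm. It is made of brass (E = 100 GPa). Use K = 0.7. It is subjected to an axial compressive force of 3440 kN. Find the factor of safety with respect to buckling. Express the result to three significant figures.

n ≈ 1.64

I = a⁴/12 = 172⁴/12 = 7.293×10^7 mm⁴
I = 7.293×10^7 mm⁴ = 7.293×10^-5 m⁴
Effective length L_e = K·L = 0.7 × 5.10 = 3.570 m
P_cr = π²EI / L_e² = π² × 100×10⁹ × 7.293×10^-5 / 3.570² = 5.648×10^6 N
Factor of safety n = P_cr / P = 5648.0 / 3440 = 1.64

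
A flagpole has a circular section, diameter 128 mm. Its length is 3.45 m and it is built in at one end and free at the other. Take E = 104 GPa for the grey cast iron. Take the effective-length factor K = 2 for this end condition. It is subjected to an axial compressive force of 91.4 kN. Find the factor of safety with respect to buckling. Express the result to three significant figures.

I = πd⁴/64 = π×128⁴/64 = 1.318×10^7 mm⁴
I = 1.318×10^7 mm⁴ = 1.318×10^-5 m⁴
Effective length L_e = K·L = 2 × 3.45 = 6.900 m
P_cr = π²EI / L_e² = π² × 104×10⁹ × 1.318×10^-5 / 6.900² = 2.841×10^5 N
Factor of safety n = P_cr / P = 284.08 / 91.4 = 3.11

n ≈ 3.11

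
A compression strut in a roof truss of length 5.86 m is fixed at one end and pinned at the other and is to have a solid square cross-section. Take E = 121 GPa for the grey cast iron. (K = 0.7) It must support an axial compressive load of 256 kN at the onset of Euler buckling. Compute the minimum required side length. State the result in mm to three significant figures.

L_e = K·L = 0.7 × 5.86 = 4.102 m
Required I = P_cr·L_e²/(π²E) = 2.560×10^5 × 4.102² / (π² × 1.21×10^11) = 3.607×10^-6 m⁴
I_req = 3.607×10^6 mm⁴
Solid square: I = a⁴/12  ⇒  a = (12I)^(1/4) = (12×3.607×10^6)^(1/4) = 81.1 mm

a ≈ 81.1 mm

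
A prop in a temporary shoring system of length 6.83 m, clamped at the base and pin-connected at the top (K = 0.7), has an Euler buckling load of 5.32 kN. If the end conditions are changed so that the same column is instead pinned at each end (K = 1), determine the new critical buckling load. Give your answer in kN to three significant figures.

P_cr ≈ 2.61 kN

P_cr ∝ 1/K², so P_cr,new = P_cr,old × (K_old/K_new)² = 5.32 × (0.7/1)²
= 5.32 × 0.4900 = 2.61 kN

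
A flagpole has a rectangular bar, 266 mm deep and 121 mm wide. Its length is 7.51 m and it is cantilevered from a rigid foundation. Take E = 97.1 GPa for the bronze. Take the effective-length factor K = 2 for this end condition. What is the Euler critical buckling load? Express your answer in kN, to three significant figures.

P_cr ≈ 167 kN

Buckling occurs about the weak axis: I_min = h·b³/12 with b = 121 mm (the shorter side).
I_min = 266×121³/12 = 3.927×10^7 mm⁴
I = 3.927×10^7 mm⁴ = 3.927×10^-5 m⁴
Effective length L_e = K·L = 2 × 7.51 = 15.02 m
P_cr = π²EI / L_e² = π² × 97.1×10⁹ × 3.927×10^-5 / 15.02² = 1.668×10^5 N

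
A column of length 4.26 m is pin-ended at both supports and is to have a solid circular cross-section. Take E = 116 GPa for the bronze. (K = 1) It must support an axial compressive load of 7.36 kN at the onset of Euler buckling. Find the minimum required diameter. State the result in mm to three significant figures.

L_e = K·L = 1 × 4.26 = 4.260 m
Required I = P_cr·L_e²/(π²E) = 7.360×10^3 × 4.260² / (π² × 1.16×10^11) = 1.167×10^-7 m⁴
I_req = 1.167×10^5 mm⁴
Solid circle: I = πd⁴/64  ⇒  d = (64I/π)^(1/4) = (64×1.167×10^5/π)^(1/4) = 39.3 mm

d ≈ 39.3 mm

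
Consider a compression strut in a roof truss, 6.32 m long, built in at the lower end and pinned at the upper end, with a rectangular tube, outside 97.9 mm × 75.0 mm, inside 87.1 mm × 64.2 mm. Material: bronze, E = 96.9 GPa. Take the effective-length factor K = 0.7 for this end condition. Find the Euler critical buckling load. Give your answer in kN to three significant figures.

P_cr ≈ 74.3 kN

Weak-axis I_min = (h_o·b_o³ − h_i·b_i³)/12 with b_o = 75.0, b_i = 64.20 mm (shorter outer/inner sides).
I_min = (97.9×75.0³ − 87.10×64.20³)/12 = 1.521×10^6 mm⁴
I = 1.521×10^6 mm⁴ = 1.521×10^-6 m⁴
Effective length L_e = K·L = 0.7 × 6.32 = 4.424 m
P_cr = π²EI / L_e² = π² × 96.9×10⁹ × 1.521×10^-6 / 4.424² = 7.433×10^4 N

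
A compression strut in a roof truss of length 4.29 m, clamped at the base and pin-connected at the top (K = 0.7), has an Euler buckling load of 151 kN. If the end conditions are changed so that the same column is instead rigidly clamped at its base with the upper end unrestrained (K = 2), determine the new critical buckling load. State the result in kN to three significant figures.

P_cr ≈ 18.5 kN

P_cr ∝ 1/K², so P_cr,new = P_cr,old × (K_old/K_new)² = 151 × (0.7/2)²
= 151 × 0.1225 = 18.5 kN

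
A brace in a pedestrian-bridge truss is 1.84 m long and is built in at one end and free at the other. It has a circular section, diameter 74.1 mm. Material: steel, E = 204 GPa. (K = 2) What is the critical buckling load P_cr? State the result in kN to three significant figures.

P_cr ≈ 220 kN

I = πd⁴/64 = π×74.1⁴/64 = 1.480×10^6 mm⁴
I = 1.480×10^6 mm⁴ = 1.480×10^-6 m⁴
Effective length L_e = K·L = 2 × 1.84 = 3.680 m
P_cr = π²EI / L_e² = π² × 204×10⁹ × 1.480×10^-6 / 3.680² = 2.200×10^5 N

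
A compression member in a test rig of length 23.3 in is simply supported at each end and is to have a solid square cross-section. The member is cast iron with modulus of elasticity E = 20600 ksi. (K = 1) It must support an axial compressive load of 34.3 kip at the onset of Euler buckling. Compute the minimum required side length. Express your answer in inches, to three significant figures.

L_e = K·L = 1 × 23.3 = 23.30 in
Required I = P_cr·L_e²/(π²E) = 3.430×10^4 × 23.30² / (π² × 2.06×10^7) = 9.159×10^-2 in⁴
Solid square: I = a⁴/12  ⇒  a = (12I)^(1/4) = (12×9.159×10^-2)^(1/4) = 1.02 in

a ≈ 1.02 in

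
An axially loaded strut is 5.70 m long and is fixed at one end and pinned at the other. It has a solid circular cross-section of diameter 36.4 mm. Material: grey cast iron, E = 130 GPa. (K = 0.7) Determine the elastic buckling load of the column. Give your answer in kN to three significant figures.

P_cr ≈ 6.95 kN

I = πd⁴/64 = π×36.4⁴/64 = 8.617×10^4 mm⁴
I = 8.617×10^4 mm⁴ = 8.617×10^-8 m⁴
Effective length L_e = K·L = 0.7 × 5.70 = 3.990 m
P_cr = π²EI / L_e² = π² × 130×10⁹ × 8.617×10^-8 / 3.990² = 6.945×10^3 N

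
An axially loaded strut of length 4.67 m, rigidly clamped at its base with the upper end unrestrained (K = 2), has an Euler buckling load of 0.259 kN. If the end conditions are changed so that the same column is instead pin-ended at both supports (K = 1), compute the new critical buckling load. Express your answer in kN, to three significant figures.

P_cr ∝ 1/K², so P_cr,new = P_cr,old × (K_old/K_new)² = 0.259 × (2/1)²
= 0.259 × 4.000 = 1.04 kN

P_cr ≈ 1.04 kN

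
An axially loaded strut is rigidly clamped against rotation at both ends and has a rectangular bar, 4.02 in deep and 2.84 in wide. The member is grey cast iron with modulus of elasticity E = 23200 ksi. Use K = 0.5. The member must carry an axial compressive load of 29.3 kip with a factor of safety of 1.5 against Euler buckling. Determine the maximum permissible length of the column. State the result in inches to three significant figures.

Buckling occurs about the weak axis: I_min = h·b³/12 with b = 2.84 in (the shorter side).
I_min = 4.02×2.84³/12 = 7.674 in⁴
Required critical load P_cr = n·P = 1.5 × 29.3 = 43.95 kip = 4.395×10^4 lb
From P_cr = π²EI/(K·L)²:  L = (1/K)·√(π²EI/P_cr) = (1/0.5)·√(π²×2.32×10^7×7.674/4.395×10^4)
L = 400 in

L_max ≈ 400 in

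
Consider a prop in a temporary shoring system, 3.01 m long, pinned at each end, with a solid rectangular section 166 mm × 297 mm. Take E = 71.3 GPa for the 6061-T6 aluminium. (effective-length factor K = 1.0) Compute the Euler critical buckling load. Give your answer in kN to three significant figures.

P_cr ≈ 8790 kN

Buckling occurs about the weak axis: I_min = h·b³/12 with b = 166 mm (the shorter side).
I_min = 297×166³/12 = 1.132×10^8 mm⁴
I = 1.132×10^8 mm⁴ = 1.132×10^-4 m⁴
Effective length L_e = K·L = 1 × 3.01 = 3.010 m
P_cr = π²EI / L_e² = π² × 71.3×10⁹ × 1.132×10^-4 / 3.010² = 8.793×10^6 N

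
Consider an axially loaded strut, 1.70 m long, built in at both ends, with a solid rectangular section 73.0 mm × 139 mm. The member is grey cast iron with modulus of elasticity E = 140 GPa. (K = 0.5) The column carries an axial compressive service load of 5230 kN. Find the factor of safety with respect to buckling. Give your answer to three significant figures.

Buckling occurs about the weak axis: I_min = h·b³/12 with b = 73.0 mm (the shorter side).
I_min = 139×73.0³/12 = 4.506×10^6 mm⁴
I = 4.506×10^6 mm⁴ = 4.506×10^-6 m⁴
Effective length L_e = K·L = 0.5 × 1.70 = 0.8500 m
P_cr = π²EI / L_e² = π² × 140×10⁹ × 4.506×10^-6 / 0.8500² = 8.618×10^6 N
Factor of safety n = P_cr / P = 8617.7 / 5230 = 1.65

n ≈ 1.65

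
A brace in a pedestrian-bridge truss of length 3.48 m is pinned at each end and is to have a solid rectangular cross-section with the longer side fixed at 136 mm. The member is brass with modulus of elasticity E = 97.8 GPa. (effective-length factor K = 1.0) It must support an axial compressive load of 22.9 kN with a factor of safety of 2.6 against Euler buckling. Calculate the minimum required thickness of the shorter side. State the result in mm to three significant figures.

Required P_cr = n·P = 2.6 × 22.9 = 59.54 kN
L_e = K·L = 1 × 3.48 = 3.480 m
Required I = P_cr·L_e²/(π²E) = 5.954×10^4 × 3.480² / (π² × 9.78×10^10) = 7.470×10^-7 m⁴
I_req = 7.470×10^5 mm⁴
Rectangle, weak axis: I_min = h·b³/12 with h = 136 mm fixed  ⇒  b = (12I/h)^(1/3) = 40.4 mm

b ≈ 40.4 mm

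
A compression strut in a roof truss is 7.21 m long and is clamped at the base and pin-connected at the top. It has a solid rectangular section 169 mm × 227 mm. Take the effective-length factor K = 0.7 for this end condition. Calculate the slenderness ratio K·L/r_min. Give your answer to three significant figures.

Buckling occurs about the weak axis: I_min = h·b³/12 with b = 169 mm (the shorter side).
I_min = 227×169³/12 = 9.131×10^7 mm⁴
A = 3.836×10^4 mm²;  r_min = √(I/A) = √(9.131×10^7/3.836×10^4) = 48.79 mm
L_e = K·L = 0.7 × 7.21 m = 5.047 m = 5047.0 mm
λ = L_e / r_min = 5047.0 / 48.79 = 103

λ ≈ 103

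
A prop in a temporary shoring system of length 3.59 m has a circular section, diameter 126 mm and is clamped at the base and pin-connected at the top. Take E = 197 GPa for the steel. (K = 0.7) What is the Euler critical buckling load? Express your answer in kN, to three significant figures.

I = πd⁴/64 = π×126⁴/64 = 1.237×10^7 mm⁴
I = 1.237×10^7 mm⁴ = 1.237×10^-5 m⁴
Effective length L_e = K·L = 0.7 × 3.59 = 2.513 m
P_cr = π²EI / L_e² = π² × 197×10⁹ × 1.237×10^-5 / 2.513² = 3.809×10^6 N

P_cr ≈ 3810 kN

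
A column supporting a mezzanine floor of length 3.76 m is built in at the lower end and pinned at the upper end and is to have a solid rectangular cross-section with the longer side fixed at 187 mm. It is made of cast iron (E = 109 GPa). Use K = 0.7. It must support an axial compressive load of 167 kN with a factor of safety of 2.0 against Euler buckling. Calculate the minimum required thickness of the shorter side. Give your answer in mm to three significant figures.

b ≈ 51.7 mm

Required P_cr = n·P = 2.0 × 167 = 334.0 kN
L_e = K·L = 0.7 × 3.76 = 2.632 m
Required I = P_cr·L_e²/(π²E) = 3.340×10^5 × 2.632² / (π² × 1.09×10^11) = 2.151×10^-6 m⁴
I_req = 2.151×10^6 mm⁴
Rectangle, weak axis: I_min = h·b³/12 with h = 187 mm fixed  ⇒  b = (12I/h)^(1/3) = 51.7 mm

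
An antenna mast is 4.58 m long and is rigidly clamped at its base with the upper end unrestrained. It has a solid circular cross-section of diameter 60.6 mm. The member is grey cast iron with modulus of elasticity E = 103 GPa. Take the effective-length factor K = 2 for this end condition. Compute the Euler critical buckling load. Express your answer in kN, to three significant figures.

P_cr ≈ 8.02 kN

I = πd⁴/64 = π×60.6⁴/64 = 6.620×10^5 mm⁴
I = 6.620×10^5 mm⁴ = 6.620×10^-7 m⁴
Effective length L_e = K·L = 2 × 4.58 = 9.160 m
P_cr = π²EI / L_e² = π² × 103×10⁹ × 6.620×10^-7 / 9.160² = 8.021×10^3 N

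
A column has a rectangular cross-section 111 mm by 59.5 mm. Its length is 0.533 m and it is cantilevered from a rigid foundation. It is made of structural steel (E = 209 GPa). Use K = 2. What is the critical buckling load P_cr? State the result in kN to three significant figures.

P_cr ≈ 3540 kN

Buckling occurs about the weak axis: I_min = h·b³/12 with b = 59.5 mm (the shorter side).
I_min = 111×59.5³/12 = 1.948×10^6 mm⁴
I = 1.948×10^6 mm⁴ = 1.948×10^-6 m⁴
Effective length L_e = K·L = 2 × 0.533 = 1.066 m
P_cr = π²EI / L_e² = π² × 209×10⁹ × 1.948×10^-6 / 1.066² = 3.537×10^6 N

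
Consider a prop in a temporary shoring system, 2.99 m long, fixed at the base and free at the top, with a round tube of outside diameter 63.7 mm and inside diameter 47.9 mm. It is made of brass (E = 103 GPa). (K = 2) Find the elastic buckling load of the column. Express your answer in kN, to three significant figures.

d_o = 63.7 mm, d_i = 47.9 mm
I = π(d_o⁴ − d_i⁴)/64 = π(63.7⁴ − 47.90⁴)/64 = 5.498×10^5 mm⁴
I = 5.498×10^5 mm⁴ = 5.498×10^-7 m⁴
Effective length L_e = K·L = 2 × 2.99 = 5.980 m
P_cr = π²EI / L_e² = π² × 103×10⁹ × 5.498×10^-7 / 5.980² = 1.563×10^4 N

P_cr ≈ 15.6 kN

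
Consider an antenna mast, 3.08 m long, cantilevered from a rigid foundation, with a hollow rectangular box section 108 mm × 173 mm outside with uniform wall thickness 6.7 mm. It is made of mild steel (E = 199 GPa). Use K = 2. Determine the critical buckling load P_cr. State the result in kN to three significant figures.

Inner dimensions: h_i = 173 − 2×6.7 = 159.6 mm, b_i = 108 − 2×6.7 = 94.60 mm
Weak-axis I_min = (h_o·b_o³ − h_i·b_i³)/12 with b_o = 108, b_i = 94.60 mm (shorter outer/inner sides).
I_min = (173×108³ − 159.6×94.60³)/12 = 6.901×10^6 mm⁴
I = 6.901×10^6 mm⁴ = 6.901×10^-6 m⁴
Effective length L_e = K·L = 2 × 3.08 = 6.160 m
P_cr = π²EI / L_e² = π² × 199×10⁹ × 6.901×10^-6 / 6.160² = 3.572×10^5 N

P_cr ≈ 357 kN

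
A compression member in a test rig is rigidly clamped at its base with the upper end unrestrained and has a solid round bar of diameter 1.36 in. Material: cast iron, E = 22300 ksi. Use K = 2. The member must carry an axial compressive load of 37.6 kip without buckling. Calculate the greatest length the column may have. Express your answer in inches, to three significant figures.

I = πd⁴/64 = π×1.36⁴/64 = 0.1679 in⁴
At the buckling limit P_cr = P = 3.760×10^4 lb
From P_cr = π²EI/(K·L)²:  L = (1/K)·√(π²EI/P_cr) = (1/2)·√(π²×2.23×10^7×0.1679/3.760×10^4)
L = 15.7 in

L_max ≈ 15.7 in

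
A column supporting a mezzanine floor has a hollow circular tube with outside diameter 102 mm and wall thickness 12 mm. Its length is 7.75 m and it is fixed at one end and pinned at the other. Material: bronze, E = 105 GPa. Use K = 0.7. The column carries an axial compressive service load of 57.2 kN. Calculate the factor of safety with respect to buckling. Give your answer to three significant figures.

Inner diameter d_i = 102 − 2×12 = 78.00 mm
I = π(d_o⁴ − d_i⁴)/64 = π(102⁴ − 78.00⁴)/64 = 3.496×10^6 mm⁴
I = 3.496×10^6 mm⁴ = 3.496×10^-6 m⁴
Effective length L_e = K·L = 0.7 × 7.75 = 5.425 m
P_cr = π²EI / L_e² = π² × 105×10⁹ × 3.496×10^-6 / 5.425² = 1.231×10^5 N
Factor of safety n = P_cr / P = 123.12 / 57.2 = 2.15

n ≈ 2.15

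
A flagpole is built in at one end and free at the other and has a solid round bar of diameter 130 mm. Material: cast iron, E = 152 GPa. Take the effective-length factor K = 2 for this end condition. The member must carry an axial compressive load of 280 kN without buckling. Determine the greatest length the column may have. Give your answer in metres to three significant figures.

I = πd⁴/64 = π×130⁴/64 = 1.402×10^7 mm⁴
I = 1.402×10^-5 m⁴
At the buckling limit P_cr = P = 2.800×10^5 N
From P_cr = π²EI/(K·L)²:  L = (1/K)·√(π²EI/P_cr) = (1/2)·√(π²×1.52×10^11×1.402×10^-5/2.800×10^5)
L = 4.33 m

L_max ≈ 4.33 m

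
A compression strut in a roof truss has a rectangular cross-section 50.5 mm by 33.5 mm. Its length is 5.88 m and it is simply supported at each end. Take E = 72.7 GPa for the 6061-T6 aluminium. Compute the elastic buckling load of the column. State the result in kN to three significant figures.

P_cr ≈ 3.28 kN

Buckling occurs about the weak axis: I_min = h·b³/12 with b = 33.5 mm (the shorter side).
I_min = 50.5×33.5³/12 = 1.582×10^5 mm⁴
I = 1.582×10^5 mm⁴ = 1.582×10^-7 m⁴
Effective length L_e = K·L = 1 × 5.88 = 5.880 m
P_cr = π²EI / L_e² = π² × 72.7×10⁹ × 1.582×10^-7 / 5.880² = 3.283×10^3 N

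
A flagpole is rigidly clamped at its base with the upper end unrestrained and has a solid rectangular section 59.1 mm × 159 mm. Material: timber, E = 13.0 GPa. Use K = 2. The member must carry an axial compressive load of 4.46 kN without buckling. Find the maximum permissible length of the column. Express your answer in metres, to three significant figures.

Buckling occurs about the weak axis: I_min = h·b³/12 with b = 59.1 mm (the shorter side).
I_min = 159×59.1³/12 = 2.735×10^6 mm⁴
I = 2.735×10^-6 m⁴
At the buckling limit P_cr = P = 4.460×10^3 N
From P_cr = π²EI/(K·L)²:  L = (1/K)·√(π²EI/P_cr) = (1/2)·√(π²×1.30×10^10×2.735×10^-6/4.460×10^3)
L = 4.44 m

L_max ≈ 4.44 m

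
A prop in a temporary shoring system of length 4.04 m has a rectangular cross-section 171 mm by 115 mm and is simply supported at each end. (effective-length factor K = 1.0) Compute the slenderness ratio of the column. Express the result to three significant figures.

λ ≈ 122

Buckling occurs about the weak axis: I_min = h·b³/12 with b = 115 mm (the shorter side).
I_min = 171×115³/12 = 2.167×10^7 mm⁴
A = 1.966×10^4 mm²;  r_min = √(I/A) = √(2.167×10^7/1.966×10^4) = 33.20 mm
L_e = K·L = 1 × 4.04 m = 4.040 m = 4040.0 mm
λ = L_e / r_min = 4040.0 / 33.20 = 122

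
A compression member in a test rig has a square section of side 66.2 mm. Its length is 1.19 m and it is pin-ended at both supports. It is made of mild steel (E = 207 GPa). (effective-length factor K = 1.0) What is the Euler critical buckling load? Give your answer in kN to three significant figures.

P_cr ≈ 2310 kN

I = a⁴/12 = 66.2⁴/12 = 1.600×10^6 mm⁴
I = 1.600×10^6 mm⁴ = 1.600×10^-6 m⁴
Effective length L_e = K·L = 1 × 1.19 = 1.190 m
P_cr = π²EI / L_e² = π² × 207×10⁹ × 1.600×10^-6 / 1.190² = 2.309×10^6 N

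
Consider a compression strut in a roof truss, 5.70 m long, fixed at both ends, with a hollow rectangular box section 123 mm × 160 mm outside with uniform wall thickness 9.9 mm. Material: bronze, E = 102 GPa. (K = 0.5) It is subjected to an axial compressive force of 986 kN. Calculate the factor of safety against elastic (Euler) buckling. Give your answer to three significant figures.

n ≈ 1.50

Inner dimensions: h_i = 160 − 2×9.9 = 140.2 mm, b_i = 123 − 2×9.9 = 103.2 mm
Weak-axis I_min = (h_o·b_o³ − h_i·b_i³)/12 with b_o = 123, b_i = 103.2 mm (shorter outer/inner sides).
I_min = (160×123³ − 140.2×103.2³)/12 = 1.197×10^7 mm⁴
I = 1.197×10^7 mm⁴ = 1.197×10^-5 m⁴
Effective length L_e = K·L = 0.5 × 5.70 = 2.850 m
P_cr = π²EI / L_e² = π² × 102×10⁹ × 1.197×10^-5 / 2.850² = 1.484×10^6 N
Factor of safety n = P_cr / P = 1483.6 / 986 = 1.50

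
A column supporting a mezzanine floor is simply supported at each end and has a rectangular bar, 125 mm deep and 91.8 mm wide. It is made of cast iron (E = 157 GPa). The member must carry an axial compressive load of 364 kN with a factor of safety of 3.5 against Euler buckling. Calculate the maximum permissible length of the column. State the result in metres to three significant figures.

L_max ≈ 3.13 m

Buckling occurs about the weak axis: I_min = h·b³/12 with b = 91.8 mm (the shorter side).
I_min = 125×91.8³/12 = 8.059×10^6 mm⁴
I = 8.059×10^-6 m⁴
Required critical load P_cr = n·P = 3.5 × 364 = 1274 kN = 1.274×10^6 N
From P_cr = π²EI/(K·L)²:  L = (1/K)·√(π²EI/P_cr) = (1/1)·√(π²×1.57×10^11×8.059×10^-6/1.274×10^6)
L = 3.13 m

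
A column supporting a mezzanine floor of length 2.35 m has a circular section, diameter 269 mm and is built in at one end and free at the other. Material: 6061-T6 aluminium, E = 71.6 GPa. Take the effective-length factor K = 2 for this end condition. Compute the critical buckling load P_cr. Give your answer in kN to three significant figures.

I = πd⁴/64 = π×269⁴/64 = 2.570×10^8 mm⁴
I = 2.570×10^8 mm⁴ = 2.570×10^-4 m⁴
Effective length L_e = K·L = 2 × 2.35 = 4.700 m
P_cr = π²EI / L_e² = π² × 71.6×10⁹ × 2.570×10^-4 / 4.700² = 8.222×10^6 N

P_cr ≈ 8220 kN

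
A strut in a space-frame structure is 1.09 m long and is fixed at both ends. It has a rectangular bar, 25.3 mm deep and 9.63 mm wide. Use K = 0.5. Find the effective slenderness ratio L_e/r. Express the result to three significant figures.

Buckling occurs about the weak axis: I_min = h·b³/12 with b = 9.63 mm (the shorter side).
I_min = 25.3×9.63³/12 = 1.883×10^3 mm⁴
A = 243.6 mm²;  r_min = √(I/A) = √(1.883×10^3/243.6) = 2.780 mm
L_e = K·L = 0.5 × 1.09 m = 0.5450 m = 545.00 mm
λ = L_e / r_min = 545.00 / 2.780 = 196

λ ≈ 196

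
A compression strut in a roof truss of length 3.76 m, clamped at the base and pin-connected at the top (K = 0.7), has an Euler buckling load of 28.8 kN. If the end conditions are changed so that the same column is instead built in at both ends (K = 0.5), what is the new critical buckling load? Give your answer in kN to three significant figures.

P_cr ∝ 1/K², so P_cr,new = P_cr,old × (K_old/K_new)² = 28.8 × (0.7/0.5)²
= 28.8 × 1.960 = 56.4 kN

P_cr ≈ 56.4 kN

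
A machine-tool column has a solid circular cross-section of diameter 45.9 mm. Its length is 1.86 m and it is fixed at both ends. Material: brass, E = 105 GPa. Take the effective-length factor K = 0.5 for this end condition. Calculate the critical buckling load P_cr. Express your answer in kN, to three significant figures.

P_cr ≈ 261 kN

I = πd⁴/64 = π×45.9⁴/64 = 2.179×10^5 mm⁴
I = 2.179×10^5 mm⁴ = 2.179×10^-7 m⁴
Effective length L_e = K·L = 0.5 × 1.86 = 0.9300 m
P_cr = π²EI / L_e² = π² × 105×10⁹ × 2.179×10^-7 / 0.9300² = 2.611×10^5 N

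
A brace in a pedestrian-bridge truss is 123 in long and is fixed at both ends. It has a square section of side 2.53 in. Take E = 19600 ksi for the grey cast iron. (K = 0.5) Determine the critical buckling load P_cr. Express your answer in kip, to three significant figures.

I = a⁴/12 = 2.53⁴/12 = 3.414 in⁴
Effective length L_e = K·L = 0.5 × 123 = 61.50 in
P_cr = π²EI / L_e² = π² × 19600×10³ × 3.414 / 61.50² = 1.746×10^5 lb

P_cr ≈ 175 kip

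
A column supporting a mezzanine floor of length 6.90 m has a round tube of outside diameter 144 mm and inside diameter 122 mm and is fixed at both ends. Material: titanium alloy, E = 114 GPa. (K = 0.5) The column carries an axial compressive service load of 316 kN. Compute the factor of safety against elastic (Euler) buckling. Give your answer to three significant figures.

n ≈ 3.06

d_o = 144 mm, d_i = 122 mm
I = π(d_o⁴ − d_i⁴)/64 = π(144⁴ − 122.0⁴)/64 = 1.023×10^7 mm⁴
I = 1.023×10^7 mm⁴ = 1.023×10^-5 m⁴
Effective length L_e = K·L = 0.5 × 6.90 = 3.450 m
P_cr = π²EI / L_e² = π² × 114×10⁹ × 1.023×10^-5 / 3.450² = 9.672×10^5 N
Factor of safety n = P_cr / P = 967.24 / 316 = 3.06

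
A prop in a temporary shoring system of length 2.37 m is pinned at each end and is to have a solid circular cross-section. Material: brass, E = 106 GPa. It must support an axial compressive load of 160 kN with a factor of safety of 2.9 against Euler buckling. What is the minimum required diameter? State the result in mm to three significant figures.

Required P_cr = n·P = 2.9 × 160 = 464.0 kN
L_e = K·L = 1 × 2.37 = 2.370 m
Required I = P_cr·L_e²/(π²E) = 4.640×10^5 × 2.370² / (π² × 1.06×10^11) = 2.491×10^-6 m⁴
I_req = 2.491×10^6 mm⁴
Solid circle: I = πd⁴/64  ⇒  d = (64I/π)^(1/4) = (64×2.491×10^6/π)^(1/4) = 84.4 mm

d ≈ 84.4 mm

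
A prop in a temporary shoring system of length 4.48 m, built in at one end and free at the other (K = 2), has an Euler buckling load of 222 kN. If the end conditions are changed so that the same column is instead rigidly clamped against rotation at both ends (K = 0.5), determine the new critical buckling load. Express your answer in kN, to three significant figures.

P_cr ∝ 1/K², so P_cr,new = P_cr,old × (K_old/K_new)² = 222 × (2/0.5)²
= 222 × 16.00 = 3550 kN

P_cr ≈ 3550 kN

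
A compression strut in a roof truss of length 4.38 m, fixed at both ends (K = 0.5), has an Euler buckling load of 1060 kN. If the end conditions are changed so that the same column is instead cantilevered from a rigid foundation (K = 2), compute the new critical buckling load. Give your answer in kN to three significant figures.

P_cr ≈ 66.2 kN

P_cr ∝ 1/K², so P_cr,new = P_cr,old × (K_old/K_new)² = 1060 × (0.5/2)²
= 1060 × 0.06250 = 66.2 kN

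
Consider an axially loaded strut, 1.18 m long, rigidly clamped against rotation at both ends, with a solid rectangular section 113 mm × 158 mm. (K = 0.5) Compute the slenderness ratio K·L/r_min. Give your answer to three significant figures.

For a rectangle r_min = b/√12 = 113/√12 = 32.62 mm
L_e = K·L = 0.5 × 1.18 m = 0.5900 m = 590.00 mm
λ = L_e / r_min = 590.00 / 32.62 = 18.1

λ ≈ 18.1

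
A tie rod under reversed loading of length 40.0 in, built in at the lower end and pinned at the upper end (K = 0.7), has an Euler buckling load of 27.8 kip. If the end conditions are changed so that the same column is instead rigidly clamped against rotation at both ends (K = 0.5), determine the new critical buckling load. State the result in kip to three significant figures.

P_cr ≈ 54.5 kip

P_cr ∝ 1/K², so P_cr,new = P_cr,old × (K_old/K_new)² = 27.8 × (0.7/0.5)²
= 27.8 × 1.960 = 54.5 kip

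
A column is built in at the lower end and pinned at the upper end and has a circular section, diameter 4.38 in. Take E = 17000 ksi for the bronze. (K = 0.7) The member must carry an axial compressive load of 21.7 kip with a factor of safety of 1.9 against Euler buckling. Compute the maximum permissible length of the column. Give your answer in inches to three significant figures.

L_max ≈ 387 in

I = πd⁴/64 = π×4.38⁴/64 = 18.07 in⁴
Required critical load P_cr = n·P = 1.9 × 21.7 = 41.23 kip = 4.123×10^4 lb
From P_cr = π²EI/(K·L)²:  L = (1/K)·√(π²EI/P_cr) = (1/0.7)·√(π²×1.70×10^7×18.07/4.123×10^4)
L = 387 in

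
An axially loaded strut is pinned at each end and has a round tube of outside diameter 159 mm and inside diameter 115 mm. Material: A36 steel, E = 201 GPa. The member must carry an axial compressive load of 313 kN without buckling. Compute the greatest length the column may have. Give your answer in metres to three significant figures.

L_max ≈ 12.0 m

d_o = 159 mm, d_i = 115 mm
I = π(d_o⁴ − d_i⁴)/64 = π(159⁴ − 115.0⁴)/64 = 2.279×10^7 mm⁴
I = 2.279×10^-5 m⁴
At the buckling limit P_cr = P = 3.130×10^5 N
From P_cr = π²EI/(K·L)²:  L = (1/K)·√(π²EI/P_cr) = (1/1)·√(π²×2.01×10^11×2.279×10^-5/3.130×10^5)
L = 12.0 m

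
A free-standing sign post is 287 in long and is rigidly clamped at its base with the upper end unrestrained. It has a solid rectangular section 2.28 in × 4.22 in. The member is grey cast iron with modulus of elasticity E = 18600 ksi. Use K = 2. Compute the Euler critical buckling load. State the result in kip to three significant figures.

P_cr ≈ 2.32 kip

Buckling occurs about the weak axis: I_min = h·b³/12 with b = 2.28 in (the shorter side).
I_min = 4.22×2.28³/12 = 4.168 in⁴
Effective length L_e = K·L = 2 × 287 = 574.0 in
P_cr = π²EI / L_e² = π² × 18600×10³ × 4.168 / 574.0² = 2.322×10^3 lb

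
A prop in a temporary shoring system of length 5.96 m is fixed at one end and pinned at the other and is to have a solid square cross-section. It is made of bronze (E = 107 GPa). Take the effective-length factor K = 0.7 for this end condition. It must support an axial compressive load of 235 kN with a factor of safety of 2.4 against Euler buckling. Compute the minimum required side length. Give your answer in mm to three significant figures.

Required P_cr = n·P = 2.4 × 235 = 564.0 kN
L_e = K·L = 0.7 × 5.96 = 4.172 m
Required I = P_cr·L_e²/(π²E) = 5.640×10^5 × 4.172² / (π² × 1.07×10^11) = 9.296×10^-6 m⁴
I_req = 9.296×10^6 mm⁴
Solid square: I = a⁴/12  ⇒  a = (12I)^(1/4) = (12×9.296×10^6)^(1/4) = 103 mm

a ≈ 103 mm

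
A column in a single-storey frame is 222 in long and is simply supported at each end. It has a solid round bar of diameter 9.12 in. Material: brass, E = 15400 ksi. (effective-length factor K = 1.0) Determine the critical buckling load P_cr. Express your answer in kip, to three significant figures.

P_cr ≈ 1050 kip

I = πd⁴/64 = π×9.12⁴/64 = 339.6 in⁴
Effective length L_e = K·L = 1 × 222 = 222.0 in
P_cr = π²EI / L_e² = π² × 15400×10³ × 339.6 / 222.0² = 1.047×10^6 lb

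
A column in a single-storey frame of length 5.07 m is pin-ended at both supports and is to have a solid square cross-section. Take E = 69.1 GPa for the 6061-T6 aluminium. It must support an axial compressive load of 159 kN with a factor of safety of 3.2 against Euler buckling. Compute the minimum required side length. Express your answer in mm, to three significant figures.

a ≈ 123 mm

Required P_cr = n·P = 3.2 × 159 = 508.8 kN
L_e = K·L = 1 × 5.07 = 5.070 m
Required I = P_cr·L_e²/(π²E) = 5.088×10^5 × 5.070² / (π² × 6.91×10^10) = 1.918×10^-5 m⁴
I_req = 1.918×10^7 mm⁴
Solid square: I = a⁴/12  ⇒  a = (12I)^(1/4) = (12×1.918×10^7)^(1/4) = 123 mm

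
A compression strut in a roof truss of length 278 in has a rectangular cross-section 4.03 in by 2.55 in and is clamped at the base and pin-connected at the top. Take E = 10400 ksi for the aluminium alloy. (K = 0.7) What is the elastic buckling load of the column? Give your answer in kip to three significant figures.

P_cr ≈ 15.1 kip

Buckling occurs about the weak axis: I_min = h·b³/12 with b = 2.55 in (the shorter side).
I_min = 4.03×2.55³/12 = 5.569 in⁴
Effective length L_e = K·L = 0.7 × 278 = 194.6 in
P_cr = π²EI / L_e² = π² × 10400×10³ × 5.569 / 194.6² = 1.509×10^4 lb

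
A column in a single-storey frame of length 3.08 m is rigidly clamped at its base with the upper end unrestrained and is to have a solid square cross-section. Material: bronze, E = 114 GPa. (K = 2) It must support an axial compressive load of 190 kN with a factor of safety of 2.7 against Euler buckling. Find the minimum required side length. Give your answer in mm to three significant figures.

a ≈ 120 mm

Required P_cr = n·P = 2.7 × 190 = 513.0 kN
L_e = K·L = 2 × 3.08 = 6.160 m
Required I = P_cr·L_e²/(π²E) = 5.130×10^5 × 6.160² / (π² × 1.14×10^11) = 1.730×10^-5 m⁴
I_req = 1.730×10^7 mm⁴
Solid square: I = a⁴/12  ⇒  a = (12I)^(1/4) = (12×1.730×10^7)^(1/4) = 120 mm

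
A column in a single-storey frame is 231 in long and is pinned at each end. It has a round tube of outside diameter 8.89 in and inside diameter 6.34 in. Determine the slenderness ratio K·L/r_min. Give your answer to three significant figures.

d_o = 8.89 in, d_i = 6.34 in
I = π(d_o⁴ − d_i⁴)/64 = π(8.89⁴ − 6.340⁴)/64 = 227.3 in⁴
A = 30.50 in²;  r_min = √(I/A) = √(227.3/30.50) = 2.730 in
L_e = K·L = 1 × 231 = 231.0 in
λ = L_e / r_min = 231.00 / 2.730 = 84.6

λ ≈ 84.6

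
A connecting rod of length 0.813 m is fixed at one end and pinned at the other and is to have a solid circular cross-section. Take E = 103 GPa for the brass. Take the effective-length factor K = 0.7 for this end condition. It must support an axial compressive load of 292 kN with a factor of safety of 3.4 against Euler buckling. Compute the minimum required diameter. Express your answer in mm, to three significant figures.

Required P_cr = n·P = 3.4 × 292 = 992.8 kN
L_e = K·L = 0.7 × 0.813 = 0.5691 m
Required I = P_cr·L_e²/(π²E) = 9.928×10^5 × 0.5691² / (π² × 1.03×10^11) = 3.163×10^-7 m⁴
I_req = 3.163×10^5 mm⁴
Solid circle: I = πd⁴/64  ⇒  d = (64I/π)^(1/4) = (64×3.163×10^5/π)^(1/4) = 50.4 mm

d ≈ 50.4 mm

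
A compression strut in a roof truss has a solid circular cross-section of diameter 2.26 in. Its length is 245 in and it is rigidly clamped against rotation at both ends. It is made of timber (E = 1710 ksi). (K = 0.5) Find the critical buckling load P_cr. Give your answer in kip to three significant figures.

I = πd⁴/64 = π×2.26⁴/64 = 1.281 in⁴
Effective length L_e = K·L = 0.5 × 245 = 122.5 in
P_cr = π²EI / L_e² = π² × 1710×10³ × 1.281 / 122.5² = 1.440×10^3 lb

P_cr ≈ 1.44 kip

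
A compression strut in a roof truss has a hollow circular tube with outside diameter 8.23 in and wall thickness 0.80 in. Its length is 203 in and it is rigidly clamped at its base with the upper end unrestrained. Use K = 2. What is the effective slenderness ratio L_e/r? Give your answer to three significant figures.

Inner diameter d_i = 8.23 − 2×0.80 = 6.630 in
I = π(d_o⁴ − d_i⁴)/64 = π(8.23⁴ − 6.630⁴)/64 = 130.4 in⁴
A = 18.67 in²;  r_min = √(I/A) = √(130.4/18.67) = 2.642 in
L_e = K·L = 2 × 203 = 406.0 in
λ = L_e / r_min = 406.00 / 2.642 = 154

λ ≈ 154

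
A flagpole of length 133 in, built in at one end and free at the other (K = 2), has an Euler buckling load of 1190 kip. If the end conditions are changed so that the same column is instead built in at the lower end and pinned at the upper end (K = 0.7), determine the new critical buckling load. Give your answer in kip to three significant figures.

P_cr ≈ 9710 kip

P_cr ∝ 1/K², so P_cr,new = P_cr,old × (K_old/K_new)² = 1190 × (2/0.7)²
= 1190 × 8.163 = 9710 kip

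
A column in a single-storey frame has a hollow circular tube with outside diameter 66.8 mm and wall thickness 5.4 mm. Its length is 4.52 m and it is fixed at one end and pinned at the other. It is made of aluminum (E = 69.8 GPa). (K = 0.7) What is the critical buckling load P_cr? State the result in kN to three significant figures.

Inner diameter d_i = 66.8 − 2×5.4 = 56.00 mm
I = π(d_o⁴ − d_i⁴)/64 = π(66.8⁴ − 56.00⁴)/64 = 4.947×10^5 mm⁴
I = 4.947×10^5 mm⁴ = 4.947×10^-7 m⁴
Effective length L_e = K·L = 0.7 × 4.52 = 3.164 m
P_cr = π²EI / L_e² = π² × 69.8×10⁹ × 4.947×10^-7 / 3.164² = 3.404×10^4 N

P_cr ≈ 34.0 kN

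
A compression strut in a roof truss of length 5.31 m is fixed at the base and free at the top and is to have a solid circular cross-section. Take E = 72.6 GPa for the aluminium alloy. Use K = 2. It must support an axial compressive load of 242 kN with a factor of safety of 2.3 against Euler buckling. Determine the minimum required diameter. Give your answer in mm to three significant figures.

d ≈ 206 mm

Required P_cr = n·P = 2.3 × 242 = 556.6 kN
L_e = K·L = 2 × 5.31 = 10.62 m
Required I = P_cr·L_e²/(π²E) = 5.566×10^5 × 10.62² / (π² × 7.26×10^10) = 8.761×10^-5 m⁴
I_req = 8.761×10^7 mm⁴
Solid circle: I = πd⁴/64  ⇒  d = (64I/π)^(1/4) = (64×8.761×10^7/π)^(1/4) = 206 mm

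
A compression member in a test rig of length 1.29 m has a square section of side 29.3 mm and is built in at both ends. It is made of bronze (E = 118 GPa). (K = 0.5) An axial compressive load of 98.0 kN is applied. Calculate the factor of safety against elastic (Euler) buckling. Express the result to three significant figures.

I = a⁴/12 = 29.3⁴/12 = 6.142×10^4 mm⁴
I = 6.142×10^4 mm⁴ = 6.142×10^-8 m⁴
Effective length L_e = K·L = 0.5 × 1.29 = 0.6450 m
P_cr = π²EI / L_e² = π² × 118×10⁹ × 6.142×10^-8 / 0.6450² = 1.719×10^5 N
Factor of safety n = P_cr / P = 171.93 / 98.0 = 1.75

n ≈ 1.75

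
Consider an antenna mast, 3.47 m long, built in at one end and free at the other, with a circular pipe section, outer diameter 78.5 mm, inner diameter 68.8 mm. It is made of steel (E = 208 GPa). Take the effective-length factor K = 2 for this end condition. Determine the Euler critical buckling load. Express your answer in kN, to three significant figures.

d_o = 78.5 mm, d_i = 68.8 mm
I = π(d_o⁴ − d_i⁴)/64 = π(78.5⁴ − 68.80⁴)/64 = 7.642×10^5 mm⁴
I = 7.642×10^5 mm⁴ = 7.642×10^-7 m⁴
Effective length L_e = K·L = 2 × 3.47 = 6.940 m
P_cr = π²EI / L_e² = π² × 208×10⁹ × 7.642×10^-7 / 6.940² = 3.257×10^4 N

P_cr ≈ 32.6 kN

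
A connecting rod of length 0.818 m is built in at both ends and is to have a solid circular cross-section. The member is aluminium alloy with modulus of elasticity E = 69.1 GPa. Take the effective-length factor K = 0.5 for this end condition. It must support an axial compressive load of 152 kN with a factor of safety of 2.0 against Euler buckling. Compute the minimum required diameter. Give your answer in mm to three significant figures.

d ≈ 35.1 mm

Required P_cr = n·P = 2.0 × 152 = 304.0 kN
L_e = K·L = 0.5 × 0.818 = 0.4090 m
Required I = P_cr·L_e²/(π²E) = 3.040×10^5 × 0.4090² / (π² × 6.91×10^10) = 7.457×10^-8 m⁴
I_req = 7.457×10^4 mm⁴
Solid circle: I = πd⁴/64  ⇒  d = (64I/π)^(1/4) = (64×7.457×10^4/π)^(1/4) = 35.1 mm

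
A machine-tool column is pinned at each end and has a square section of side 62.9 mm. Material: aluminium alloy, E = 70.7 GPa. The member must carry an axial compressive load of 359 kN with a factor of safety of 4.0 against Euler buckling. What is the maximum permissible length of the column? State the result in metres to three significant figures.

I = a⁴/12 = 62.9⁴/12 = 1.304×10^6 mm⁴
I = 1.304×10^-6 m⁴
Required critical load P_cr = n·P = 4.0 × 359 = 1436 kN = 1.436×10^6 N
From P_cr = π²EI/(K·L)²:  L = (1/K)·√(π²EI/P_cr) = (1/1)·√(π²×7.07×10^10×1.304×10^-6/1.436×10^6)
L = 0.796 m

L_max ≈ 0.796 m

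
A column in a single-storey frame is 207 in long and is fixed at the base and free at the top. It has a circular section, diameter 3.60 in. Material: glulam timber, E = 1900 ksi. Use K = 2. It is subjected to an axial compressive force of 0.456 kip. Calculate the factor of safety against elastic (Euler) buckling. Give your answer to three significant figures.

n ≈ 1.98

I = πd⁴/64 = π×3.60⁴/64 = 8.245 in⁴
Effective length L_e = K·L = 2 × 207 = 414.0 in
P_cr = π²EI / L_e² = π² × 1900×10³ × 8.245 / 414.0² = 902.1 lb
Factor of safety n = P_cr / P = 0.90205 / 0.456 = 1.98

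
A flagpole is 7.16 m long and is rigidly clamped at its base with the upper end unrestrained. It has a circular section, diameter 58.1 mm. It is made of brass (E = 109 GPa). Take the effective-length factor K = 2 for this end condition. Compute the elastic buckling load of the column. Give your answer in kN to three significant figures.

P_cr ≈ 2.93 kN

I = πd⁴/64 = π×58.1⁴/64 = 5.593×10^5 mm⁴
I = 5.593×10^5 mm⁴ = 5.593×10^-7 m⁴
Effective length L_e = K·L = 2 × 7.16 = 14.32 m
P_cr = π²EI / L_e² = π² × 109×10⁹ × 5.593×10^-7 / 14.32² = 2.934×10^3 N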